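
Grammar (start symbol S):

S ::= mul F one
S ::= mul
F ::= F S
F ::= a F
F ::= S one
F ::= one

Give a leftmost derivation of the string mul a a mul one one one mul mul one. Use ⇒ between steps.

S ⇒ mul F one ⇒ mul a F one ⇒ mul a F S one ⇒ mul a a F S one ⇒ mul a a F S S one ⇒ mul a a S one S S one ⇒ mul a a mul F one one S S one ⇒ mul a a mul one one one S S one ⇒ mul a a mul one one one mul S one ⇒ mul a a mul one one one mul mul one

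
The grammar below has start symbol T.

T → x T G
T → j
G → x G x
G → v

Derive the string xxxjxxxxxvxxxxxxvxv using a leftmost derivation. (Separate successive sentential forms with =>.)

T => xTG => xxTGG => xxxTGGG => xxxjGGG => xxxjxGxGG => xxxjxxGxxGG => xxxjxxxGxxxGG => xxxjxxxxGxxxxGG => xxxjxxxxxGxxxxxGG => xxxjxxxxxvxxxxxGG => xxxjxxxxxvxxxxxxGxG => xxxjxxxxxvxxxxxxvxG => xxxjxxxxxvxxxxxxvxv

T => xTG   [T → x T G]
xTG => xxTGG   [T → x T G]
xxTGG => xxxTGGG   [T → x T G]
xxxTGGG => xxxjGGG   [T → j]
xxxjGGG => xxxjxGxGG   [G → x G x]
xxxjxGxGG => xxxjxxGxxGG   [G → x G x]
xxxjxxGxxGG => xxxjxxxGxxxGG   [G → x G x]
xxxjxxxGxxxGG => xxxjxxxxGxxxxGG   [G → x G x]
xxxjxxxxGxxxxGG => xxxjxxxxxGxxxxxGG   [G → x G x]
xxxjxxxxxGxxxxxGG => xxxjxxxxxvxxxxxGG   [G → v]
xxxjxxxxxvxxxxxGG => xxxjxxxxxvxxxxxxGxG   [G → x G x]
xxxjxxxxxvxxxxxxGxG => xxxjxxxxxvxxxxxxvxG   [G → v]
xxxjxxxxxvxxxxxxvxG => xxxjxxxxxvxxxxxxvxv   [G → v]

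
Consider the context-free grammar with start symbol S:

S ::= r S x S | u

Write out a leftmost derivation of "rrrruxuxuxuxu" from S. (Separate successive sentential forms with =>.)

S=>rSxS=>rrSxSxS=>rrrSxSxSxS=>rrrrSxSxSxSxS=>rrrruxSxSxSxS=>rrrruxuxSxSxS=>rrrruxuxuxSxS=>rrrruxuxuxuxS=>rrrruxuxuxuxu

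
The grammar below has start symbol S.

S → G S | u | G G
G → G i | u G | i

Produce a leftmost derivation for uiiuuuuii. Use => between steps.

S => GG   [S → G G]
GG => GiG   [G → G i]
GiG => uGiG   [G → u G]
uGiG => uiiG   [G → i]
uiiG => uiiuG   [G → u G]
uiiuG => uiiuuG   [G → u G]
uiiuuG => uiiuuuG   [G → u G]
uiiuuuG => uiiuuuuG   [G → u G]
uiiuuuuG => uiiuuuuGi   [G → G i]
uiiuuuuGi => uiiuuuuii   [G → i]

S=>GG=>GiG=>uGiG=>uiiG=>uiiuG=>uiiuuG=>uiiuuuG=>uiiuuuuG=>uiiuuuuGi=>uiiuuuuii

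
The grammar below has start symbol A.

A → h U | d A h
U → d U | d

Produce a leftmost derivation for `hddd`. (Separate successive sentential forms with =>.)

A => hU => hdU => hddU => hddd

A => hU   [A → h U]
hU => hdU   [U → d U]
hdU => hddU   [U → d U]
hddU => hddd   [U → d]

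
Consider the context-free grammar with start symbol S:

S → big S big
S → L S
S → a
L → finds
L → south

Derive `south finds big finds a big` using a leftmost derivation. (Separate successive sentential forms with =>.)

S => L S => south S => south L S => south finds S => south finds big S big => south finds big L S big => south finds big finds S big => south finds big finds a big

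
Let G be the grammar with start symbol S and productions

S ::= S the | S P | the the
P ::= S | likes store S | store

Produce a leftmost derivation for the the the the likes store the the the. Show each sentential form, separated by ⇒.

S ⇒ S P   [S ::= S P]
S P ⇒ S P P   [S ::= S P]
S P P ⇒ the the P P   [S ::= the the]
the the P P ⇒ the the S P   [P ::= S]
the the S P ⇒ the the the the P   [S ::= the the]
the the the the P ⇒ the the the the likes store S   [P ::= likes store S]
the the the the likes store S ⇒ the the the the likes store S the   [S ::= S the]
the the the the likes store S the ⇒ the the the the likes store the the the   [S ::= the the]

S ⇒ S P ⇒ S P P ⇒ the the P P ⇒ the the S P ⇒ the the the the P ⇒ the the the the likes store S ⇒ the the the the likes store S the ⇒ the the the the likes store the the the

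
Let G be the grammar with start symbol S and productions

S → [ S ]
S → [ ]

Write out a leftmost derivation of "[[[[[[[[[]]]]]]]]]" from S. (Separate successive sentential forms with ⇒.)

S ⇒ [S]   [S → [ S ]]
[S] ⇒ [[S]]   [S → [ S ]]
[[S]] ⇒ [[[S]]]   [S → [ S ]]
[[[S]]] ⇒ [[[[S]]]]   [S → [ S ]]
[[[[S]]]] ⇒ [[[[[S]]]]]   [S → [ S ]]
[[[[[S]]]]] ⇒ [[[[[[S]]]]]]   [S → [ S ]]
[[[[[[S]]]]]] ⇒ [[[[[[[S]]]]]]]   [S → [ S ]]
[[[[[[[S]]]]]]] ⇒ [[[[[[[[S]]]]]]]]   [S → [ S ]]
[[[[[[[[S]]]]]]]] ⇒ [[[[[[[[[]]]]]]]]]   [S → [ ]]

S⇒[S]⇒[[S]]⇒[[[S]]]⇒[[[[S]]]]⇒[[[[[S]]]]]⇒[[[[[[S]]]]]]⇒[[[[[[[S]]]]]]]⇒[[[[[[[[S]]]]]]]]⇒[[[[[[[[[]]]]]]]]]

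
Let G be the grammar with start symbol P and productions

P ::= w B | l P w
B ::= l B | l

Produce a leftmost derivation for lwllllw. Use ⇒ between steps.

P ⇒ lPw ⇒ lwBw ⇒ lwlBw ⇒ lwllBw ⇒ lwlllBw ⇒ lwllllw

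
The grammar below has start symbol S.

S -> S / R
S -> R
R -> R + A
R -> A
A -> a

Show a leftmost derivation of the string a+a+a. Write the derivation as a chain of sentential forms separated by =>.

S => R => R+A => R+A+A => A+A+A => a+A+A => a+a+A => a+a+a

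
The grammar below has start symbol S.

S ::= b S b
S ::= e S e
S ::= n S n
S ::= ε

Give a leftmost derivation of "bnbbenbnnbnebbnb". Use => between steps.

S => bSb   [S ::= b S b]
bSb => bnSnb   [S ::= n S n]
bnSnb => bnbSbnb   [S ::= b S b]
bnbSbnb => bnbbSbbnb   [S ::= b S b]
bnbbSbbnb => bnbbeSebbnb   [S ::= e S e]
bnbbeSebbnb => bnbbenSnebbnb   [S ::= n S n]
bnbbenSnebbnb => bnbbenbSbnebbnb   [S ::= b S b]
bnbbenbSbnebbnb => bnbbenbnSnbnebbnb   [S ::= n S n]
bnbbenbnSnbnebbnb => bnbbenbnnbnebbnb   [S ::= ε]

S => bSb => bnSnb => bnbSbnb => bnbbSbbnb => bnbbeSebbnb => bnbbenSnebbnb => bnbbenbSbnebbnb => bnbbenbnSnbnebbnb => bnbbenbnnbnebbnb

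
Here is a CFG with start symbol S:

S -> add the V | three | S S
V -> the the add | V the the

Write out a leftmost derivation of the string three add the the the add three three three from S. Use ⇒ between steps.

S ⇒ S S ⇒ S S S ⇒ three S S ⇒ three add the V S ⇒ three add the the the add S ⇒ three add the the the add S S ⇒ three add the the the add S S S ⇒ three add the the the add three S S ⇒ three add the the the add three three S ⇒ three add the the the add three three three

S ⇒ S S   [S -> S S]
S S ⇒ S S S   [S -> S S]
S S S ⇒ three S S   [S -> three]
three S S ⇒ three add the V S   [S -> add the V]
three add the V S ⇒ three add the the the add S   [V -> the the add]
three add the the the add S ⇒ three add the the the add S S   [S -> S S]
three add the the the add S S ⇒ three add the the the add S S S   [S -> S S]
three add the the the add S S S ⇒ three add the the the add three S S   [S -> three]
three add the the the add three S S ⇒ three add the the the add three three S   [S -> three]
three add the the the add three three S ⇒ three add the the the add three three three   [S -> three]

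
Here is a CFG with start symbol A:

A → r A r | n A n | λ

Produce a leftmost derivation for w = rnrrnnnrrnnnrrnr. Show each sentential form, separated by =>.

A => rAr => rnAnr => rnrArnr => rnrrArrnr => rnrrnAnrrnr => rnrrnnAnnrrnr => rnrrnnnAnnnrrnr => rnrrnnnrArnnnrrnr => rnrrnnnrrnnnrrnr

A => rAr   [A → r A r]
rAr => rnAnr   [A → n A n]
rnAnr => rnrArnr   [A → r A r]
rnrArnr => rnrrArrnr   [A → r A r]
rnrrArrnr => rnrrnAnrrnr   [A → n A n]
rnrrnAnrrnr => rnrrnnAnnrrnr   [A → n A n]
rnrrnnAnnrrnr => rnrrnnnAnnnrrnr   [A → n A n]
rnrrnnnAnnnrrnr => rnrrnnnrArnnnrrnr   [A → r A r]
rnrrnnnrArnnnrrnr => rnrrnnnrrnnnrrnr   [A → λ]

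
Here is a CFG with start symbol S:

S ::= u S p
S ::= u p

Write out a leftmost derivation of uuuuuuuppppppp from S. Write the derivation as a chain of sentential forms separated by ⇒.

S ⇒ uSp   [S ::= u S p]
uSp ⇒ uuSpp   [S ::= u S p]
uuSpp ⇒ uuuSppp   [S ::= u S p]
uuuSppp ⇒ uuuuSpppp   [S ::= u S p]
uuuuSpppp ⇒ uuuuuSppppp   [S ::= u S p]
uuuuuSppppp ⇒ uuuuuuSpppppp   [S ::= u S p]
uuuuuuSpppppp ⇒ uuuuuuuppppppp   [S ::= u p]

S ⇒ uSp ⇒ uuSpp ⇒ uuuSppp ⇒ uuuuSpppp ⇒ uuuuuSppppp ⇒ uuuuuuSpppppp ⇒ uuuuuuuppppppp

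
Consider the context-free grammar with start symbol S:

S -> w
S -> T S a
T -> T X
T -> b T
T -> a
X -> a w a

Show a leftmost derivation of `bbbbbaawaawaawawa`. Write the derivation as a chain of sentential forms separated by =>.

S => TSa => bTSa => bTXSa => bbTXSa => bbTXXSa => bbbTXXSa => bbbbTXXSa => bbbbbTXXSa => bbbbbTXXXSa => bbbbbaXXXSa => bbbbbaawaXXSa => bbbbbaawaawaXSa => bbbbbaawaawaawaSa => bbbbbaawaawaawawa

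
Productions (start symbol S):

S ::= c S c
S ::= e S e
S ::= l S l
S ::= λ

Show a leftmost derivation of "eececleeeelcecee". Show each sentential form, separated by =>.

S => eSe   [S ::= e S e]
eSe => eeSee   [S ::= e S e]
eeSee => eecScee   [S ::= c S c]
eecScee => eeceSecee   [S ::= e S e]
eeceSecee => eececScecee   [S ::= c S c]
eececScecee => eececlSlcecee   [S ::= l S l]
eececlSlcecee => eececleSelcecee   [S ::= e S e]
eececleSelcecee => eececleeSeelcecee   [S ::= e S e]
eececleeSeelcecee => eececleeeelcecee   [S ::= λ]

S=>eSe=>eeSee=>eecScee=>eeceSecee=>eececScecee=>eececlSlcecee=>eececleSelcecee=>eececleeSeelcecee=>eececleeeelcecee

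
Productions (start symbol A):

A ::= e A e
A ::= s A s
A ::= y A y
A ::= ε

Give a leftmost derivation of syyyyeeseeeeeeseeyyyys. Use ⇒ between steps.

A ⇒ sAs   [A ::= s A s]
sAs ⇒ syAys   [A ::= y A y]
syAys ⇒ syyAyys   [A ::= y A y]
syyAyys ⇒ syyyAyyys   [A ::= y A y]
syyyAyyys ⇒ syyyyAyyyys   [A ::= y A y]
syyyyAyyyys ⇒ syyyyeAeyyyys   [A ::= e A e]
syyyyeAeyyyys ⇒ syyyyeeAeeyyyys   [A ::= e A e]
syyyyeeAeeyyyys ⇒ syyyyeesAseeyyyys   [A ::= s A s]
syyyyeesAseeyyyys ⇒ syyyyeeseAeseeyyyys   [A ::= e A e]
syyyyeeseAeseeyyyys ⇒ syyyyeeseeAeeseeyyyys   [A ::= e A e]
syyyyeeseeAeeseeyyyys ⇒ syyyyeeseeeAeeeseeyyyys   [A ::= e A e]
syyyyeeseeeAeeeseeyyyys ⇒ syyyyeeseeeeeeseeyyyys   [A ::= ε]

A ⇒ sAs ⇒ syAys ⇒ syyAyys ⇒ syyyAyyys ⇒ syyyyAyyyys ⇒ syyyyeAeyyyys ⇒ syyyyeeAeeyyyys ⇒ syyyyeesAseeyyyys ⇒ syyyyeeseAeseeyyyys ⇒ syyyyeeseeAeeseeyyyys ⇒ syyyyeeseeeAeeeseeyyyys ⇒ syyyyeeseeeeeeseeyyyys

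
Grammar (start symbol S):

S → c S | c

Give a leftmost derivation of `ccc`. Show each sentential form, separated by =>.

S => cS => ccS => ccc

S => cS   [S → c S]
cS => ccS   [S → c S]
ccS => ccc   [S → c]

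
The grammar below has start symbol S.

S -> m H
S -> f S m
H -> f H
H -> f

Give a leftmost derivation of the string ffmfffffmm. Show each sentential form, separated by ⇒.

S ⇒ fSm ⇒ ffSmm ⇒ ffmHmm ⇒ ffmfHmm ⇒ ffmffHmm ⇒ ffmfffHmm ⇒ ffmffffHmm ⇒ ffmfffffmm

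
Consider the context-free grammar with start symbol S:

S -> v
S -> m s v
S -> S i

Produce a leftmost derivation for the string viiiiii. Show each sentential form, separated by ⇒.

S ⇒ Si ⇒ Sii ⇒ Siii ⇒ Siiii ⇒ Siiiii ⇒ Siiiiii ⇒ viiiiii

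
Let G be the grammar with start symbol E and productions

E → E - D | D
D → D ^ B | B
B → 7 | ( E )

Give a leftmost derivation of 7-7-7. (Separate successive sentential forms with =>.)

E => E-D   [E → E - D]
E-D => E-D-D   [E → E - D]
E-D-D => D-D-D   [E → D]
D-D-D => B-D-D   [D → B]
B-D-D => 7-D-D   [B → 7]
7-D-D => 7-B-D   [D → B]
7-B-D => 7-7-D   [B → 7]
7-7-D => 7-7-B   [D → B]
7-7-B => 7-7-7   [B → 7]

E=>E-D=>E-D-D=>D-D-D=>B-D-D=>7-D-D=>7-B-D=>7-7-D=>7-7-B=>7-7-7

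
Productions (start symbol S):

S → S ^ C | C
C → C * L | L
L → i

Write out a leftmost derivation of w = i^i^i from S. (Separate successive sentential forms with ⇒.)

S ⇒ S^C ⇒ S^C^C ⇒ C^C^C ⇒ L^C^C ⇒ i^C^C ⇒ i^L^C ⇒ i^i^C ⇒ i^i^L ⇒ i^i^i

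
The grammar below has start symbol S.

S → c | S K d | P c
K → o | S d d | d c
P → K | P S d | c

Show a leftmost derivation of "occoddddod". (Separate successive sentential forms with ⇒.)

S ⇒ SKd ⇒ SKdKd ⇒ PcKdKd ⇒ KcKdKd ⇒ ocKdKd ⇒ ocSdddKd ⇒ ocSKddddKd ⇒ occKddddKd ⇒ occoddddKd ⇒ occoddddod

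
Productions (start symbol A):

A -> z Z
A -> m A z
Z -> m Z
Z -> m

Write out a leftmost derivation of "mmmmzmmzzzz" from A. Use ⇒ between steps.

A ⇒ mAz   [A -> m A z]
mAz ⇒ mmAzz   [A -> m A z]
mmAzz ⇒ mmmAzzz   [A -> m A z]
mmmAzzz ⇒ mmmmAzzzz   [A -> m A z]
mmmmAzzzz ⇒ mmmmzZzzzz   [A -> z Z]
mmmmzZzzzz ⇒ mmmmzmZzzzz   [Z -> m Z]
mmmmzmZzzzz ⇒ mmmmzmmzzzz   [Z -> m]

A ⇒ mAz ⇒ mmAzz ⇒ mmmAzzz ⇒ mmmmAzzzz ⇒ mmmmzZzzzz ⇒ mmmmzmZzzzz ⇒ mmmmzmmzzzz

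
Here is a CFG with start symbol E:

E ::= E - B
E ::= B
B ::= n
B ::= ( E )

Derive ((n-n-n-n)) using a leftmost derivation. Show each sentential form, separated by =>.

E => B   [E ::= B]
B => (E)   [B ::= ( E )]
(E) => (B)   [E ::= B]
(B) => ((E))   [B ::= ( E )]
((E)) => ((E-B))   [E ::= E - B]
((E-B)) => ((E-B-B))   [E ::= E - B]
((E-B-B)) => ((E-B-B-B))   [E ::= E - B]
((E-B-B-B)) => ((B-B-B-B))   [E ::= B]
((B-B-B-B)) => ((n-B-B-B))   [B ::= n]
((n-B-B-B)) => ((n-n-B-B))   [B ::= n]
((n-n-B-B)) => ((n-n-n-B))   [B ::= n]
((n-n-n-B)) => ((n-n-n-n))   [B ::= n]

E => B => (E) => (B) => ((E)) => ((E-B)) => ((E-B-B)) => ((E-B-B-B)) => ((B-B-B-B)) => ((n-B-B-B)) => ((n-n-B-B)) => ((n-n-n-B)) => ((n-n-n-n))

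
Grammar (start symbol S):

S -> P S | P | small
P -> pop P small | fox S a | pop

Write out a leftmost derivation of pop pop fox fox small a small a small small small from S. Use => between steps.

S => P S   [S -> P S]
P S => pop P small S   [P -> pop P small]
pop P small S => pop pop P small small S   [P -> pop P small]
pop pop P small small S => pop pop fox S a small small S   [P -> fox S a]
pop pop fox S a small small S => pop pop fox P S a small small S   [S -> P S]
pop pop fox P S a small small S => pop pop fox fox S a S a small small S   [P -> fox S a]
pop pop fox fox S a S a small small S => pop pop fox fox small a S a small small S   [S -> small]
pop pop fox fox small a S a small small S => pop pop fox fox small a small a small small S   [S -> small]
pop pop fox fox small a small a small small S => pop pop fox fox small a small a small small small   [S -> small]

S => P S => pop P small S => pop pop P small small S => pop pop fox S a small small S => pop pop fox P S a small small S => pop pop fox fox S a S a small small S => pop pop fox fox small a S a small small S => pop pop fox fox small a small a small small S => pop pop fox fox small a small a small small small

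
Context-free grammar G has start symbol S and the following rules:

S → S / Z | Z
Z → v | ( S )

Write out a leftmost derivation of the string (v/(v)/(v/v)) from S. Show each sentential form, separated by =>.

S => Z => (S) => (S/Z) => (S/Z/Z) => (Z/Z/Z) => (v/Z/Z) => (v/(S)/Z) => (v/(Z)/Z) => (v/(v)/Z) => (v/(v)/(S)) => (v/(v)/(S/Z)) => (v/(v)/(Z/Z)) => (v/(v)/(v/Z)) => (v/(v)/(v/v))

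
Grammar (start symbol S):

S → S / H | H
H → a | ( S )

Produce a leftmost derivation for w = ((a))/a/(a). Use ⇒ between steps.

S ⇒ S/H   [S → S / H]
S/H ⇒ S/H/H   [S → S / H]
S/H/H ⇒ H/H/H   [S → H]
H/H/H ⇒ (S)/H/H   [H → ( S )]
(S)/H/H ⇒ (H)/H/H   [S → H]
(H)/H/H ⇒ ((S))/H/H   [H → ( S )]
((S))/H/H ⇒ ((H))/H/H   [S → H]
((H))/H/H ⇒ ((a))/H/H   [H → a]
((a))/H/H ⇒ ((a))/a/H   [H → a]
((a))/a/H ⇒ ((a))/a/(S)   [H → ( S )]
((a))/a/(S) ⇒ ((a))/a/(H)   [S → H]
((a))/a/(H) ⇒ ((a))/a/(a)   [H → a]

S ⇒ S/H ⇒ S/H/H ⇒ H/H/H ⇒ (S)/H/H ⇒ (H)/H/H ⇒ ((S))/H/H ⇒ ((H))/H/H ⇒ ((a))/H/H ⇒ ((a))/a/H ⇒ ((a))/a/(S) ⇒ ((a))/a/(H) ⇒ ((a))/a/(a)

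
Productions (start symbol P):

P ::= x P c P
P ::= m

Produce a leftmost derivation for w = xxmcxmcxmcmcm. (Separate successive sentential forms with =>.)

P => xPcP => xxPcPcP => xxmcPcP => xxmcxPcPcP => xxmcxmcPcP => xxmcxmcxPcPcP => xxmcxmcxmcPcP => xxmcxmcxmcmcP => xxmcxmcxmcmcm

P => xPcP   [P ::= x P c P]
xPcP => xxPcPcP   [P ::= x P c P]
xxPcPcP => xxmcPcP   [P ::= m]
xxmcPcP => xxmcxPcPcP   [P ::= x P c P]
xxmcxPcPcP => xxmcxmcPcP   [P ::= m]
xxmcxmcPcP => xxmcxmcxPcPcP   [P ::= x P c P]
xxmcxmcxPcPcP => xxmcxmcxmcPcP   [P ::= m]
xxmcxmcxmcPcP => xxmcxmcxmcmcP   [P ::= m]
xxmcxmcxmcmcP => xxmcxmcxmcmcm   [P ::= m]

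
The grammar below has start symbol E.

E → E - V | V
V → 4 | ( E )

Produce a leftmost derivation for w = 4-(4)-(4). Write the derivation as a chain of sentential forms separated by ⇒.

E ⇒ E-V   [E → E - V]
E-V ⇒ E-V-V   [E → E - V]
E-V-V ⇒ V-V-V   [E → V]
V-V-V ⇒ 4-V-V   [V → 4]
4-V-V ⇒ 4-(E)-V   [V → ( E )]
4-(E)-V ⇒ 4-(V)-V   [E → V]
4-(V)-V ⇒ 4-(4)-V   [V → 4]
4-(4)-V ⇒ 4-(4)-(E)   [V → ( E )]
4-(4)-(E) ⇒ 4-(4)-(V)   [E → V]
4-(4)-(V) ⇒ 4-(4)-(4)   [V → 4]

E ⇒ E-V ⇒ E-V-V ⇒ V-V-V ⇒ 4-V-V ⇒ 4-(E)-V ⇒ 4-(V)-V ⇒ 4-(4)-V ⇒ 4-(4)-(E) ⇒ 4-(4)-(V) ⇒ 4-(4)-(4)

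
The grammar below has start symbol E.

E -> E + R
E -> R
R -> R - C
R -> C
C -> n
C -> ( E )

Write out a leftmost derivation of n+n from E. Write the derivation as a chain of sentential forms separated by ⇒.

E ⇒ E+R   [E -> E + R]
E+R ⇒ R+R   [E -> R]
R+R ⇒ C+R   [R -> C]
C+R ⇒ n+R   [C -> n]
n+R ⇒ n+C   [R -> C]
n+C ⇒ n+n   [C -> n]

E ⇒ E+R ⇒ R+R ⇒ C+R ⇒ n+R ⇒ n+C ⇒ n+n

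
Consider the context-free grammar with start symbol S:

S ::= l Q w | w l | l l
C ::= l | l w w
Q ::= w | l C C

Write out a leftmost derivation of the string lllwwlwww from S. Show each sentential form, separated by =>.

S => lQw => llCCw => lllwwCw => lllwwlwww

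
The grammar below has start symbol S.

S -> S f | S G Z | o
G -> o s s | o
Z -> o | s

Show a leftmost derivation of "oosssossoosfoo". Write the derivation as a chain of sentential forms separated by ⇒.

S ⇒ SGZ   [S -> S G Z]
SGZ ⇒ SfGZ   [S -> S f]
SfGZ ⇒ SGZfGZ   [S -> S G Z]
SGZfGZ ⇒ SGZGZfGZ   [S -> S G Z]
SGZGZfGZ ⇒ SGZGZGZfGZ   [S -> S G Z]
SGZGZGZfGZ ⇒ oGZGZGZfGZ   [S -> o]
oGZGZGZfGZ ⇒ oossZGZGZfGZ   [G -> o s s]
oossZGZGZfGZ ⇒ oosssGZGZfGZ   [Z -> s]
oosssGZGZfGZ ⇒ oosssossZGZfGZ   [G -> o s s]
oosssossZGZfGZ ⇒ oosssossoGZfGZ   [Z -> o]
oosssossoGZfGZ ⇒ oosssossooZfGZ   [G -> o]
oosssossooZfGZ ⇒ oosssossoosfGZ   [Z -> s]
oosssossoosfGZ ⇒ oosssossoosfoZ   [G -> o]
oosssossoosfoZ ⇒ oosssossoosfoo   [Z -> o]

S ⇒ SGZ ⇒ SfGZ ⇒ SGZfGZ ⇒ SGZGZfGZ ⇒ SGZGZGZfGZ ⇒ oGZGZGZfGZ ⇒ oossZGZGZfGZ ⇒ oosssGZGZfGZ ⇒ oosssossZGZfGZ ⇒ oosssossoGZfGZ ⇒ oosssossooZfGZ ⇒ oosssossoosfGZ ⇒ oosssossoosfoZ ⇒ oosssossoosfoo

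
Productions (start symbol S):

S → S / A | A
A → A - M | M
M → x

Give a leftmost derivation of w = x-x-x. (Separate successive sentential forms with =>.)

S => A => A-M => A-M-M => M-M-M => x-M-M => x-x-M => x-x-x

S => A   [S → A]
A => A-M   [A → A - M]
A-M => A-M-M   [A → A - M]
A-M-M => M-M-M   [A → M]
M-M-M => x-M-M   [M → x]
x-M-M => x-x-M   [M → x]
x-x-M => x-x-x   [M → x]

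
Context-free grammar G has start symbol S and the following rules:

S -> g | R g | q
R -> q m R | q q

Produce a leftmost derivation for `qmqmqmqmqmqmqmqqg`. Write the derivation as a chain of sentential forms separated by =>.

S => Rg => qmRg => qmqmRg => qmqmqmRg => qmqmqmqmRg => qmqmqmqmqmRg => qmqmqmqmqmqmRg => qmqmqmqmqmqmqmRg => qmqmqmqmqmqmqmqqg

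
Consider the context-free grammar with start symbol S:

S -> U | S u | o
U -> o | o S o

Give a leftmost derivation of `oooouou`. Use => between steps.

S => Su => Uu => oSou => oSuou => oUuou => ooSouou => oooouou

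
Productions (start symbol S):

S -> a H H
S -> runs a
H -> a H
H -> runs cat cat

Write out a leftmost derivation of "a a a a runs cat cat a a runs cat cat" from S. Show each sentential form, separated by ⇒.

S ⇒ a H H   [S -> a H H]
a H H ⇒ a a H H   [H -> a H]
a a H H ⇒ a a a H H   [H -> a H]
a a a H H ⇒ a a a a H H   [H -> a H]
a a a a H H ⇒ a a a a runs cat cat H   [H -> runs cat cat]
a a a a runs cat cat H ⇒ a a a a runs cat cat a H   [H -> a H]
a a a a runs cat cat a H ⇒ a a a a runs cat cat a a H   [H -> a H]
a a a a runs cat cat a a H ⇒ a a a a runs cat cat a a runs cat cat   [H -> runs cat cat]

S ⇒ a H H ⇒ a a H H ⇒ a a a H H ⇒ a a a a H H ⇒ a a a a runs cat cat H ⇒ a a a a runs cat cat a H ⇒ a a a a runs cat cat a a H ⇒ a a a a runs cat cat a a runs cat cat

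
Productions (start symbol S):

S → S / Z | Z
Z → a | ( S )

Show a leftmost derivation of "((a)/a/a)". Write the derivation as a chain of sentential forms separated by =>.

S => Z => (S) => (S/Z) => (S/Z/Z) => (Z/Z/Z) => ((S)/Z/Z) => ((Z)/Z/Z) => ((a)/Z/Z) => ((a)/a/Z) => ((a)/a/a)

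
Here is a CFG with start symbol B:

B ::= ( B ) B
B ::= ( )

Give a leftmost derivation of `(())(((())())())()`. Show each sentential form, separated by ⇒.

B⇒(B)B⇒(())B⇒(())(B)B⇒(())((B)B)B⇒(())(((B)B)B)B⇒(())(((())B)B)B⇒(())(((())())B)B⇒(())(((())())())B⇒(())(((())())())()

B ⇒ (B)B   [B ::= ( B ) B]
(B)B ⇒ (())B   [B ::= ( )]
(())B ⇒ (())(B)B   [B ::= ( B ) B]
(())(B)B ⇒ (())((B)B)B   [B ::= ( B ) B]
(())((B)B)B ⇒ (())(((B)B)B)B   [B ::= ( B ) B]
(())(((B)B)B)B ⇒ (())(((())B)B)B   [B ::= ( )]
(())(((())B)B)B ⇒ (())(((())())B)B   [B ::= ( )]
(())(((())())B)B ⇒ (())(((())())())B   [B ::= ( )]
(())(((())())())B ⇒ (())(((())())())()   [B ::= ( )]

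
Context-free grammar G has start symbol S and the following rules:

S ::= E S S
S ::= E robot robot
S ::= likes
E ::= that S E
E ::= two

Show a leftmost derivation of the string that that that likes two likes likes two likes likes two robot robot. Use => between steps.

S => E robot robot   [S ::= E robot robot]
E robot robot => that S E robot robot   [E ::= that S E]
that S E robot robot => that E S S E robot robot   [S ::= E S S]
that E S S E robot robot => that that S E S S E robot robot   [E ::= that S E]
that that S E S S E robot robot => that that E S S E S S E robot robot   [S ::= E S S]
that that E S S E S S E robot robot => that that that S E S S E S S E robot robot   [E ::= that S E]
that that that S E S S E S S E robot robot => that that that likes E S S E S S E robot robot   [S ::= likes]
that that that likes E S S E S S E robot robot => that that that likes two S S E S S E robot robot   [E ::= two]
that that that likes two S S E S S E robot robot => that that that likes two likes S E S S E robot robot   [S ::= likes]
that that that likes two likes S E S S E robot robot => that that that likes two likes likes E S S E robot robot   [S ::= likes]
that that that likes two likes likes E S S E robot robot => that that that likes two likes likes two S S E robot robot   [E ::= two]
that that that likes two likes likes two S S E robot robot => that that that likes two likes likes two likes S E robot robot   [S ::= likes]
that that that likes two likes likes two likes S E robot robot => that that that likes two likes likes two likes likes E robot robot   [S ::= likes]
that that that likes two likes likes two likes likes E robot robot => that that that likes two likes likes two likes likes two robot robot   [E ::= two]

S => E robot robot => that S E robot robot => that E S S E robot robot => that that S E S S E robot robot => that that E S S E S S E robot robot => that that that S E S S E S S E robot robot => that that that likes E S S E S S E robot robot => that that that likes two S S E S S E robot robot => that that that likes two likes S E S S E robot robot => that that that likes two likes likes E S S E robot robot => that that that likes two likes likes two S S E robot robot => that that that likes two likes likes two likes S E robot robot => that that that likes two likes likes two likes likes E robot robot => that that that likes two likes likes two likes likes two robot robot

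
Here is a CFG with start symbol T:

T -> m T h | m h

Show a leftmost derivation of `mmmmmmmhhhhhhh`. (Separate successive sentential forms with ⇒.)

T ⇒ mTh ⇒ mmThh ⇒ mmmThhh ⇒ mmmmThhhh ⇒ mmmmmThhhhh ⇒ mmmmmmThhhhhh ⇒ mmmmmmmhhhhhhh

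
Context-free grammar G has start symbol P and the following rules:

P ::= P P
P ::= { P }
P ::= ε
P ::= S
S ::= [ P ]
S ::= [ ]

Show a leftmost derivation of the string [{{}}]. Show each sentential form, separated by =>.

P => S => [P] => [PP] => [PPP] => [{P}PP] => [{{P}}PP] => [{{}}PP] => [{{}}P] => [{{}}]

P => S   [P ::= S]
S => [P]   [S ::= [ P ]]
[P] => [PP]   [P ::= P P]
[PP] => [PPP]   [P ::= P P]
[PPP] => [{P}PP]   [P ::= { P }]
[{P}PP] => [{{P}}PP]   [P ::= { P }]
[{{P}}PP] => [{{}}PP]   [P ::= ε]
[{{}}PP] => [{{}}P]   [P ::= ε]
[{{}}P] => [{{}}]   [P ::= ε]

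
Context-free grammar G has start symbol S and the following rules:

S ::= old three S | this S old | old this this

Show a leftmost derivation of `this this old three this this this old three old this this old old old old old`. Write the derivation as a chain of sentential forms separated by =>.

S => this S old   [S ::= this S old]
this S old => this this S old old   [S ::= this S old]
this this S old old => this this old three S old old   [S ::= old three S]
this this old three S old old => this this old three this S old old old   [S ::= this S old]
this this old three this S old old old => this this old three this this S old old old old   [S ::= this S old]
this this old three this this S old old old old => this this old three this this this S old old old old old   [S ::= this S old]
this this old three this this this S old old old old old => this this old three this this this old three S old old old old old   [S ::= old three S]
this this old three this this this old three S old old old old old => this this old three this this this old three old this this old old old old old   [S ::= old this this]

S => this S old => this this S old old => this this old three S old old => this this old three this S old old old => this this old three this this S old old old old => this this old three this this this S old old old old old => this this old three this this this old three S old old old old old => this this old three this this this old three old this this old old old old old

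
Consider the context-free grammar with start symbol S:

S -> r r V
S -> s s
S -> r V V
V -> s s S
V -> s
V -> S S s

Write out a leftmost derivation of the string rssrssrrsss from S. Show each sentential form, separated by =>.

S => rVV => rssSV => rssrVVV => rssrssSVV => rssrssrrVVV => rssrssrrsVV => rssrssrrssV => rssrssrrsss

S => rVV   [S -> r V V]
rVV => rssSV   [V -> s s S]
rssSV => rssrVVV   [S -> r V V]
rssrVVV => rssrssSVV   [V -> s s S]
rssrssSVV => rssrssrrVVV   [S -> r r V]
rssrssrrVVV => rssrssrrsVV   [V -> s]
rssrssrrsVV => rssrssrrssV   [V -> s]
rssrssrrssV => rssrssrrsss   [V -> s]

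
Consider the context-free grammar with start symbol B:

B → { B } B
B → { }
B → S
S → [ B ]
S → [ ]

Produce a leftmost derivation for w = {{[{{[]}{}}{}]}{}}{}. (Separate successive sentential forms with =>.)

B => {B}B   [B → { B } B]
{B}B => {{B}B}B   [B → { B } B]
{{B}B}B => {{S}B}B   [B → S]
{{S}B}B => {{[B]}B}B   [S → [ B ]]
{{[B]}B}B => {{[{B}B]}B}B   [B → { B } B]
{{[{B}B]}B}B => {{[{{B}B}B]}B}B   [B → { B } B]
{{[{{B}B}B]}B}B => {{[{{S}B}B]}B}B   [B → S]
{{[{{S}B}B]}B}B => {{[{{[]}B}B]}B}B   [S → [ ]]
{{[{{[]}B}B]}B}B => {{[{{[]}{}}B]}B}B   [B → { }]
{{[{{[]}{}}B]}B}B => {{[{{[]}{}}{}]}B}B   [B → { }]
{{[{{[]}{}}{}]}B}B => {{[{{[]}{}}{}]}{}}B   [B → { }]
{{[{{[]}{}}{}]}{}}B => {{[{{[]}{}}{}]}{}}{}   [B → { }]

B=>{B}B=>{{B}B}B=>{{S}B}B=>{{[B]}B}B=>{{[{B}B]}B}B=>{{[{{B}B}B]}B}B=>{{[{{S}B}B]}B}B=>{{[{{[]}B}B]}B}B=>{{[{{[]}{}}B]}B}B=>{{[{{[]}{}}{}]}B}B=>{{[{{[]}{}}{}]}{}}B=>{{[{{[]}{}}{}]}{}}{}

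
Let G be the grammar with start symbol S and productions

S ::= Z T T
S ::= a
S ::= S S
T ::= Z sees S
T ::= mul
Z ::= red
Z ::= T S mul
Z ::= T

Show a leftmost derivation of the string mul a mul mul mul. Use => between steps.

S => Z T T => T S mul T T => mul S mul T T => mul a mul T T => mul a mul mul T => mul a mul mul mul

S => Z T T   [S ::= Z T T]
Z T T => T S mul T T   [Z ::= T S mul]
T S mul T T => mul S mul T T   [T ::= mul]
mul S mul T T => mul a mul T T   [S ::= a]
mul a mul T T => mul a mul mul T   [T ::= mul]
mul a mul mul T => mul a mul mul mul   [T ::= mul]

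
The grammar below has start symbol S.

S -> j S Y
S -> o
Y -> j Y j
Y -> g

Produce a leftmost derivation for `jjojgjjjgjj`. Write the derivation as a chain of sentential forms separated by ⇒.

S⇒jSY⇒jjSYY⇒jjoYY⇒jjojYjY⇒jjojgjY⇒jjojgjjYj⇒jjojgjjjYjj⇒jjojgjjjgjj

S ⇒ jSY   [S -> j S Y]
jSY ⇒ jjSYY   [S -> j S Y]
jjSYY ⇒ jjoYY   [S -> o]
jjoYY ⇒ jjojYjY   [Y -> j Y j]
jjojYjY ⇒ jjojgjY   [Y -> g]
jjojgjY ⇒ jjojgjjYj   [Y -> j Y j]
jjojgjjYj ⇒ jjojgjjjYjj   [Y -> j Y j]
jjojgjjjYjj ⇒ jjojgjjjgjj   [Y -> g]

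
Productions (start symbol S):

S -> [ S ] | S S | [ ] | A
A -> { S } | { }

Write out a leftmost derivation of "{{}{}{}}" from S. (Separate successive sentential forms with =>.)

S => A   [S -> A]
A => {S}   [A -> { S }]
{S} => {SS}   [S -> S S]
{SS} => {SSS}   [S -> S S]
{SSS} => {ASS}   [S -> A]
{ASS} => {{}SS}   [A -> { }]
{{}SS} => {{}AS}   [S -> A]
{{}AS} => {{}{}S}   [A -> { }]
{{}{}S} => {{}{}A}   [S -> A]
{{}{}A} => {{}{}{}}   [A -> { }]

S => A => {S} => {SS} => {SSS} => {ASS} => {{}SS} => {{}AS} => {{}{}S} => {{}{}A} => {{}{}{}}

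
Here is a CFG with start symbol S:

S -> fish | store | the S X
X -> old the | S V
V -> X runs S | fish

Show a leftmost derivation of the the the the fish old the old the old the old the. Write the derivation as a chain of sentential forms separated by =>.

S => the S X => the the S X X => the the the S X X X => the the the the S X X X X => the the the the fish X X X X => the the the the fish old the X X X => the the the the fish old the old the X X => the the the the fish old the old the old the X => the the the the fish old the old the old the old the

S => the S X   [S -> the S X]
the S X => the the S X X   [S -> the S X]
the the S X X => the the the S X X X   [S -> the S X]
the the the S X X X => the the the the S X X X X   [S -> the S X]
the the the the S X X X X => the the the the fish X X X X   [S -> fish]
the the the the fish X X X X => the the the the fish old the X X X   [X -> old the]
the the the the fish old the X X X => the the the the fish old the old the X X   [X -> old the]
the the the the fish old the old the X X => the the the the fish old the old the old the X   [X -> old the]
the the the the fish old the old the old the X => the the the the fish old the old the old the old the   [X -> old the]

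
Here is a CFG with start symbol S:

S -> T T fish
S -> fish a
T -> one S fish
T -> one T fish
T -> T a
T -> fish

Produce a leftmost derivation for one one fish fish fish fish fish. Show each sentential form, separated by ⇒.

S ⇒ T T fish   [S -> T T fish]
T T fish ⇒ one T fish T fish   [T -> one T fish]
one T fish T fish ⇒ one one T fish fish T fish   [T -> one T fish]
one one T fish fish T fish ⇒ one one fish fish fish T fish   [T -> fish]
one one fish fish fish T fish ⇒ one one fish fish fish fish fish   [T -> fish]

S ⇒ T T fish ⇒ one T fish T fish ⇒ one one T fish fish T fish ⇒ one one fish fish fish T fish ⇒ one one fish fish fish fish fish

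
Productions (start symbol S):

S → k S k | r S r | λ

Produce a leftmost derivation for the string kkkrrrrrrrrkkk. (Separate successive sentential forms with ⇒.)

S ⇒ kSk   [S → k S k]
kSk ⇒ kkSkk   [S → k S k]
kkSkk ⇒ kkkSkkk   [S → k S k]
kkkSkkk ⇒ kkkrSrkkk   [S → r S r]
kkkrSrkkk ⇒ kkkrrSrrkkk   [S → r S r]
kkkrrSrrkkk ⇒ kkkrrrSrrrkkk   [S → r S r]
kkkrrrSrrrkkk ⇒ kkkrrrrSrrrrkkk   [S → r S r]
kkkrrrrSrrrrkkk ⇒ kkkrrrrrrrrkkk   [S → λ]

S ⇒ kSk ⇒ kkSkk ⇒ kkkSkkk ⇒ kkkrSrkkk ⇒ kkkrrSrrkkk ⇒ kkkrrrSrrrkkk ⇒ kkkrrrrSrrrrkkk ⇒ kkkrrrrrrrrkkk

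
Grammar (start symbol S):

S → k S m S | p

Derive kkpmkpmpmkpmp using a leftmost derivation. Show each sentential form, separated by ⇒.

S ⇒ kSmS   [S → k S m S]
kSmS ⇒ kkSmSmS   [S → k S m S]
kkSmSmS ⇒ kkpmSmS   [S → p]
kkpmSmS ⇒ kkpmkSmSmS   [S → k S m S]
kkpmkSmSmS ⇒ kkpmkpmSmS   [S → p]
kkpmkpmSmS ⇒ kkpmkpmpmS   [S → p]
kkpmkpmpmS ⇒ kkpmkpmpmkSmS   [S → k S m S]
kkpmkpmpmkSmS ⇒ kkpmkpmpmkpmS   [S → p]
kkpmkpmpmkpmS ⇒ kkpmkpmpmkpmp   [S → p]

S ⇒ kSmS ⇒ kkSmSmS ⇒ kkpmSmS ⇒ kkpmkSmSmS ⇒ kkpmkpmSmS ⇒ kkpmkpmpmS ⇒ kkpmkpmpmkSmS ⇒ kkpmkpmpmkpmS ⇒ kkpmkpmpmkpmp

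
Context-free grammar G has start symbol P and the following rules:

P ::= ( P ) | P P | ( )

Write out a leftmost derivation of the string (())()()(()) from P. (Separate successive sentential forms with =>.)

P=>PP=>PPP=>PPPP=>(P)PPP=>(())PPP=>(())()PP=>(())()()P=>(())()()(P)=>(())()()(())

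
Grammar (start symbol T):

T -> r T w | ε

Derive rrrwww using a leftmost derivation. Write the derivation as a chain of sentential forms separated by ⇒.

T ⇒ rTw   [T -> r T w]
rTw ⇒ rrTww   [T -> r T w]
rrTww ⇒ rrrTwww   [T -> r T w]
rrrTwww ⇒ rrrwww   [T -> ε]

T ⇒ rTw ⇒ rrTww ⇒ rrrTwww ⇒ rrrwww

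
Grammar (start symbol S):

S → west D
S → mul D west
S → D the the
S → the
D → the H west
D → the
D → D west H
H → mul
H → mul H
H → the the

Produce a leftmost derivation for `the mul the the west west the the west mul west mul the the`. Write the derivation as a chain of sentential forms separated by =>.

S => D the the => D west H the the => D west H west H the the => D west H west H west H the the => the H west west H west H west H the the => the mul H west west H west H west H the the => the mul the the west west H west H west H the the => the mul the the west west the the west H west H the the => the mul the the west west the the west mul west H the the => the mul the the west west the the west mul west mul the the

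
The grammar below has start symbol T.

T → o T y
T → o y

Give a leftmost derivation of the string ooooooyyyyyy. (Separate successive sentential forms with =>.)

T => oTy => ooTyy => oooTyyy => ooooTyyyy => oooooTyyyyy => ooooooyyyyyy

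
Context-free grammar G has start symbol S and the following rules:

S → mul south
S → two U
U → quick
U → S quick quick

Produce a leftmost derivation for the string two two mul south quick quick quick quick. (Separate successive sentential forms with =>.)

S => two U => two S quick quick => two two U quick quick => two two S quick quick quick quick => two two mul south quick quick quick quick

S => two U   [S → two U]
two U => two S quick quick   [U → S quick quick]
two S quick quick => two two U quick quick   [S → two U]
two two U quick quick => two two S quick quick quick quick   [U → S quick quick]
two two S quick quick quick quick => two two mul south quick quick quick quick   [S → mul south]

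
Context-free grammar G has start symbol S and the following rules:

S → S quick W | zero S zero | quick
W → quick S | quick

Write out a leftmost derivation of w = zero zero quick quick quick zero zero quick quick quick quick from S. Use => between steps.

S => S quick W => S quick W quick W => zero S zero quick W quick W => zero zero S zero zero quick W quick W => zero zero S quick W zero zero quick W quick W => zero zero quick quick W zero zero quick W quick W => zero zero quick quick quick zero zero quick W quick W => zero zero quick quick quick zero zero quick quick quick W => zero zero quick quick quick zero zero quick quick quick quick

S => S quick W   [S → S quick W]
S quick W => S quick W quick W   [S → S quick W]
S quick W quick W => zero S zero quick W quick W   [S → zero S zero]
zero S zero quick W quick W => zero zero S zero zero quick W quick W   [S → zero S zero]
zero zero S zero zero quick W quick W => zero zero S quick W zero zero quick W quick W   [S → S quick W]
zero zero S quick W zero zero quick W quick W => zero zero quick quick W zero zero quick W quick W   [S → quick]
zero zero quick quick W zero zero quick W quick W => zero zero quick quick quick zero zero quick W quick W   [W → quick]
zero zero quick quick quick zero zero quick W quick W => zero zero quick quick quick zero zero quick quick quick W   [W → quick]
zero zero quick quick quick zero zero quick quick quick W => zero zero quick quick quick zero zero quick quick quick quick   [W → quick]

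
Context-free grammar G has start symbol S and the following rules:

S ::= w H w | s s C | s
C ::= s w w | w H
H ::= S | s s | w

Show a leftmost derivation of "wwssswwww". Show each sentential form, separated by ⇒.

S⇒wHw⇒wSw⇒wwHww⇒wwSww⇒wwssCww⇒wwssswwww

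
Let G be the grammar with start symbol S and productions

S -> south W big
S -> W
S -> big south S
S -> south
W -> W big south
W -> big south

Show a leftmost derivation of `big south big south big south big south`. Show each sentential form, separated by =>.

S => W => W big south => W big south big south => W big south big south big south => big south big south big south big south

S => W   [S -> W]
W => W big south   [W -> W big south]
W big south => W big south big south   [W -> W big south]
W big south big south => W big south big south big south   [W -> W big south]
W big south big south big south => big south big south big south big south   [W -> big south]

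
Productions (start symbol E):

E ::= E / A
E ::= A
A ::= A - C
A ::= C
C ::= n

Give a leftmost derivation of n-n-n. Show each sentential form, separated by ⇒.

E ⇒ A   [E ::= A]
A ⇒ A-C   [A ::= A - C]
A-C ⇒ A-C-C   [A ::= A - C]
A-C-C ⇒ C-C-C   [A ::= C]
C-C-C ⇒ n-C-C   [C ::= n]
n-C-C ⇒ n-n-C   [C ::= n]
n-n-C ⇒ n-n-n   [C ::= n]

E ⇒ A ⇒ A-C ⇒ A-C-C ⇒ C-C-C ⇒ n-C-C ⇒ n-n-C ⇒ n-n-n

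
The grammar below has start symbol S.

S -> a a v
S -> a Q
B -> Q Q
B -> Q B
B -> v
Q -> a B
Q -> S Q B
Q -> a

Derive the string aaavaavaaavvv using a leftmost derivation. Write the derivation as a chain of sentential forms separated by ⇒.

S⇒aQ⇒aSQB⇒aaavQB⇒aaavSQBB⇒aaavaavQBB⇒aaavaavSQBBB⇒aaavaavaQQBBB⇒aaavaavaaQBBB⇒aaavaavaaaBBB⇒aaavaavaaavBB⇒aaavaavaaavvB⇒aaavaavaaavvv

S ⇒ aQ   [S -> a Q]
aQ ⇒ aSQB   [Q -> S Q B]
aSQB ⇒ aaavQB   [S -> a a v]
aaavQB ⇒ aaavSQBB   [Q -> S Q B]
aaavSQBB ⇒ aaavaavQBB   [S -> a a v]
aaavaavQBB ⇒ aaavaavSQBBB   [Q -> S Q B]
aaavaavSQBBB ⇒ aaavaavaQQBBB   [S -> a Q]
aaavaavaQQBBB ⇒ aaavaavaaQBBB   [Q -> a]
aaavaavaaQBBB ⇒ aaavaavaaaBBB   [Q -> a]
aaavaavaaaBBB ⇒ aaavaavaaavBB   [B -> v]
aaavaavaaavBB ⇒ aaavaavaaavvB   [B -> v]
aaavaavaaavvB ⇒ aaavaavaaavvv   [B -> v]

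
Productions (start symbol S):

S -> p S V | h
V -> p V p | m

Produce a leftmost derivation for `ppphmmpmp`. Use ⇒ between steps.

S ⇒ pSV ⇒ ppSVV ⇒ pppSVVV ⇒ ppphVVV ⇒ ppphmVV ⇒ ppphmmV ⇒ ppphmmpVp ⇒ ppphmmpmp

S ⇒ pSV   [S -> p S V]
pSV ⇒ ppSVV   [S -> p S V]
ppSVV ⇒ pppSVVV   [S -> p S V]
pppSVVV ⇒ ppphVVV   [S -> h]
ppphVVV ⇒ ppphmVV   [V -> m]
ppphmVV ⇒ ppphmmV   [V -> m]
ppphmmV ⇒ ppphmmpVp   [V -> p V p]
ppphmmpVp ⇒ ppphmmpmp   [V -> m]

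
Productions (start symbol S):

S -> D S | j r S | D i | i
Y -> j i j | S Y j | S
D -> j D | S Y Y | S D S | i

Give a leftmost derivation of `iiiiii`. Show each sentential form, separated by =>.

S => Di => SDSi => DSDSi => iSDSi => iDSDSi => iiSDSi => iiiDSi => iiiiSi => iiiiii

S => Di   [S -> D i]
Di => SDSi   [D -> S D S]
SDSi => DSDSi   [S -> D S]
DSDSi => iSDSi   [D -> i]
iSDSi => iDSDSi   [S -> D S]
iDSDSi => iiSDSi   [D -> i]
iiSDSi => iiiDSi   [S -> i]
iiiDSi => iiiiSi   [D -> i]
iiiiSi => iiiiii   [S -> i]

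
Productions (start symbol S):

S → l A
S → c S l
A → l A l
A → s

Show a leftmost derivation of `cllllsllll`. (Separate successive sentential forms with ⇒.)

S⇒cSl⇒clAl⇒cllAll⇒clllAlll⇒cllllAllll⇒cllllsllll

S ⇒ cSl   [S → c S l]
cSl ⇒ clAl   [S → l A]
clAl ⇒ cllAll   [A → l A l]
cllAll ⇒ clllAlll   [A → l A l]
clllAlll ⇒ cllllAllll   [A → l A l]
cllllAllll ⇒ cllllsllll   [A → s]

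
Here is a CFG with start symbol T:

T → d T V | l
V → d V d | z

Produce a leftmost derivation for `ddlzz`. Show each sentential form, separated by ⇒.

T ⇒ dTV ⇒ ddTVV ⇒ ddlVV ⇒ ddlzV ⇒ ddlzz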